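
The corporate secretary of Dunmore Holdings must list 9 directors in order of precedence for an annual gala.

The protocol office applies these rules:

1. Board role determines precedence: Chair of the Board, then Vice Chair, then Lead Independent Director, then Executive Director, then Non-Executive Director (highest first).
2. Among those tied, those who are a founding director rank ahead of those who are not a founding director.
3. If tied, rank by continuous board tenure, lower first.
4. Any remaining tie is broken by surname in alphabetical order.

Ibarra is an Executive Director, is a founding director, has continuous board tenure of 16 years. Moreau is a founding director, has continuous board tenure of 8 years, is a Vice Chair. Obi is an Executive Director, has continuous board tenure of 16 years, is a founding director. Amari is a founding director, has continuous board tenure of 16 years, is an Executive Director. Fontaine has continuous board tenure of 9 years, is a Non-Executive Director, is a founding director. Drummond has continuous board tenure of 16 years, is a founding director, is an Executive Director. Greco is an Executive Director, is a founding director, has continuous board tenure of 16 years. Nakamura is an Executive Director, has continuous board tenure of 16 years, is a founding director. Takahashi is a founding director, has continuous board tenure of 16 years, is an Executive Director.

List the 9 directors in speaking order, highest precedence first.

By board role: Moreau (Vice Chair); then Amari, Drummond, Greco, Ibarra, Nakamura, Obi and Takahashi (Executive Director); then Fontaine (Non-Executive Director).
Amari, Drummond, Greco, Ibarra, Nakamura, Obi and Takahashi are each a founding director, so the next rule applies.
Amari, Drummond, Greco, Ibarra, Nakamura, Obi and Takahashi all have continuous board tenure 16 years, so the next rule applies.
Among Amari, Drummond, Greco, Ibarra, Nakamura, Obi and Takahashi, alphabetically by surname: Amari before Drummond before Greco before Ibarra before Nakamura before Obi before Takahashi.
Full order: Moreau, Amari, Drummond, Greco, Ibarra, Nakamura, Obi, Takahashi, Fontaine.

Moreau, Amari, Drummond, Greco, Ibarra, Nakamura, Obi, Takahashi, Fontaine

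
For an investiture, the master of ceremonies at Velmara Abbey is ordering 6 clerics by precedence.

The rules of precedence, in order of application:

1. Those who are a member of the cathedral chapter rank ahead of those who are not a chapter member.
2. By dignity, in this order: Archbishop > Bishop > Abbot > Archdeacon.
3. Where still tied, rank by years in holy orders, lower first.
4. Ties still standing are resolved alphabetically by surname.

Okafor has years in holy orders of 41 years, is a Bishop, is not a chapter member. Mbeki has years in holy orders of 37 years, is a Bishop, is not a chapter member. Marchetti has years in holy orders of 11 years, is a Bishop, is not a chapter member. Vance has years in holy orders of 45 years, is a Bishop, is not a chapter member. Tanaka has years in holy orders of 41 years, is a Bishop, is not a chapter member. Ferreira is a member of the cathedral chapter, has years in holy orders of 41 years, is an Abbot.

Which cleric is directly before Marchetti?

Ferreira

By the first rule: Ferreira (a member of the cathedral chapter); then Marchetti, Mbeki, Okafor, Tanaka and Vance (each not a chapter member).
Marchetti, Mbeki, Okafor, Tanaka and Vance are each Bishop, so the next rule applies.
Among Marchetti, Mbeki, Okafor, Tanaka and Vance, by years in holy orders (lower first): Marchetti (11 years) before Mbeki (37 years) before Okafor and Tanaka (41 years) before Vance (45 years).
Among Okafor and Tanaka, alphabetically by surname: Okafor before Tanaka.
Order: Ferreira, Marchetti, Mbeki, Okafor, Tanaka, Vance.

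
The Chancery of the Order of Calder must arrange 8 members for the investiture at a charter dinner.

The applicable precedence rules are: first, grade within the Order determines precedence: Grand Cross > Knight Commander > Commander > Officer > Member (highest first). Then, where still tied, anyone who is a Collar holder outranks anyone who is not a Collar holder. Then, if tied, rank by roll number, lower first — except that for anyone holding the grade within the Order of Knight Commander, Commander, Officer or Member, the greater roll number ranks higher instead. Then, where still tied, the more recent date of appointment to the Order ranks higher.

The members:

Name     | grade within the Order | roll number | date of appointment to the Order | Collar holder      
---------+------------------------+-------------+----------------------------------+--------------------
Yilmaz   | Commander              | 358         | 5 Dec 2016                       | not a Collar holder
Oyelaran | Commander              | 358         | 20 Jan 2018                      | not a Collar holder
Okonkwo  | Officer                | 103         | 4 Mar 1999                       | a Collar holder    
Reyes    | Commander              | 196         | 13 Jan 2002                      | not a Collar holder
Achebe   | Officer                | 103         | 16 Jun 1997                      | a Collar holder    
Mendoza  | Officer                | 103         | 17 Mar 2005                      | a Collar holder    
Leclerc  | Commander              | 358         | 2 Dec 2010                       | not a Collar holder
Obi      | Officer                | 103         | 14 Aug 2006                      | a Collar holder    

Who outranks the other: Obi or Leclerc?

Leclerc

By grade within the Order: Oyelaran, Yilmaz, Leclerc and Reyes (Commander); then Obi, Mendoza, Okonkwo and Achebe (Officer).
Oyelaran, Yilmaz, Leclerc and Reyes are each not a Collar holder, so the next rule applies.
Among Oyelaran, Yilmaz, Leclerc and Reyes, by roll number (higher first) (reversed rule for this group): Oyelaran, Yilmaz and Leclerc (358) before Reyes (196).
Among Oyelaran, Yilmaz and Leclerc, by date of appointment to the Order (later first): Oyelaran (20 Jan 2018) before Yilmaz (5 Dec 2016) before Leclerc (2 Dec 2010).
Obi, Mendoza, Okonkwo and Achebe are each a Collar holder, so the next rule applies.
Obi, Mendoza, Okonkwo and Achebe all have roll number 103, so the next rule applies.
Among Obi, Mendoza, Okonkwo and Achebe, by date of appointment to the Order (later first): Obi (14 Aug 2006) before Mendoza (17 Mar 2005) before Okonkwo (4 Mar 1999) before Achebe (16 Jun 1997).
So Leclerc takes precedence.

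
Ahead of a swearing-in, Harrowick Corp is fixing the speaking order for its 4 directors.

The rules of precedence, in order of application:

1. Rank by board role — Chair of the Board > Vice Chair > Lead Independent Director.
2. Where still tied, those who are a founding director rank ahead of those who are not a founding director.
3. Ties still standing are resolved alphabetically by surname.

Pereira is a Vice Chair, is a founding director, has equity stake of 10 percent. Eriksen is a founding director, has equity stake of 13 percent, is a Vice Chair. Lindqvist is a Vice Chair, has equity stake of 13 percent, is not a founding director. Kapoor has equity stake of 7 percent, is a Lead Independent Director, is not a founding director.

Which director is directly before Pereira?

By board role: Eriksen, Pereira and Lindqvist (Vice Chair); then Kapoor (Lead Independent Director).
Among Eriksen, Pereira and Lindqvist, a founding director before not a founding director: Eriksen and Pereira (a founding director) before Lindqvist (not a founding director).
Among Eriksen and Pereira, alphabetically by surname: Eriksen before Pereira.
Order: Eriksen, Pereira, Lindqvist, Kapoor.

Eriksen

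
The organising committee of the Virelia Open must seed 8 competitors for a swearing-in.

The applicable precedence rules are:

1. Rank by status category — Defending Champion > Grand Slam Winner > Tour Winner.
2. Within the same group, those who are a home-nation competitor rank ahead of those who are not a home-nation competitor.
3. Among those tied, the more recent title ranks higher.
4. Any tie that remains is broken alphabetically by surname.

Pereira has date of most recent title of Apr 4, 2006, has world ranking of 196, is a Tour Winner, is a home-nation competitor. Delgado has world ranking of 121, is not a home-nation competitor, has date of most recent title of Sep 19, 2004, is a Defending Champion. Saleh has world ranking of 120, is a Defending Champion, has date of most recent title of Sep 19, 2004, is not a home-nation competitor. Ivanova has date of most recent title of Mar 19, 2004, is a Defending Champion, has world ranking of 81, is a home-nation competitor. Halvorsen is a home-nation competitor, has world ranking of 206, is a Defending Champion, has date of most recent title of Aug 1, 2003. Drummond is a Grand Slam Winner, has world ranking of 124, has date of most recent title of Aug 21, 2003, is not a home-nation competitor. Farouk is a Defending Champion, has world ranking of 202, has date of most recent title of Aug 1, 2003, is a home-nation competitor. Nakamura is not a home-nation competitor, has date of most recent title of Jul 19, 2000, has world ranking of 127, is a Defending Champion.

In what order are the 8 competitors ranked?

By status category: Ivanova, Farouk, Halvorsen, Delgado, Saleh and Nakamura (Defending Champion); then Drummond (Grand Slam Winner); then Pereira (Tour Winner).
Among Ivanova, Farouk, Halvorsen, Delgado, Saleh and Nakamura, a home-nation competitor before not a home-nation competitor: Ivanova, Farouk and Halvorsen (a home-nation competitor) before Delgado, Saleh and Nakamura (not a home-nation competitor).
Among Ivanova, Farouk and Halvorsen, by date of most recent title (later first): Ivanova (Mar 19, 2004) before Farouk and Halvorsen (Aug 1, 2003).
Among Farouk and Halvorsen, alphabetically by surname: Farouk before Halvorsen.
Among Delgado, Saleh and Nakamura, by date of most recent title (later first): Delgado and Saleh (Sep 19, 2004) before Nakamura (Jul 19, 2000).
Among Delgado and Saleh, alphabetically by surname: Delgado before Saleh.
Full order: Ivanova, Farouk, Halvorsen, Delgado, Saleh, Nakamura, Drummond, Pereira.

Ivanova, Farouk, Halvorsen, Delgado, Saleh, Nakamura, Drummond, Pereira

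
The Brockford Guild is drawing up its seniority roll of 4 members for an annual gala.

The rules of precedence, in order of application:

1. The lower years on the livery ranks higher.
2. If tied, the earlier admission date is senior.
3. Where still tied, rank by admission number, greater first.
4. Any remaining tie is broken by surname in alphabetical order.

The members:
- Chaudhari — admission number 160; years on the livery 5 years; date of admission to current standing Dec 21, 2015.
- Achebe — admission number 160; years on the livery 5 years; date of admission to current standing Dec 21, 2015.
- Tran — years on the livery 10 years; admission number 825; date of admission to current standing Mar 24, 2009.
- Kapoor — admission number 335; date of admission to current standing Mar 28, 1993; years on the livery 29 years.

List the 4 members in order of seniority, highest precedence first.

Achebe, Chaudhari, Tran, Kapoor

By years on the livery (lower first): Achebe and Chaudhari (both 5 years); then Tran (10 years); then Kapoor (29 years).
Achebe and Chaudhari both have date of admission to current standing Dec 21, 2015, so the next rule applies.
Achebe and Chaudhari both have admission number 160, so the next rule applies.
Among Achebe and Chaudhari, alphabetically by surname: Achebe before Chaudhari.
Full order: Achebe, Chaudhari, Tran, Kapoor.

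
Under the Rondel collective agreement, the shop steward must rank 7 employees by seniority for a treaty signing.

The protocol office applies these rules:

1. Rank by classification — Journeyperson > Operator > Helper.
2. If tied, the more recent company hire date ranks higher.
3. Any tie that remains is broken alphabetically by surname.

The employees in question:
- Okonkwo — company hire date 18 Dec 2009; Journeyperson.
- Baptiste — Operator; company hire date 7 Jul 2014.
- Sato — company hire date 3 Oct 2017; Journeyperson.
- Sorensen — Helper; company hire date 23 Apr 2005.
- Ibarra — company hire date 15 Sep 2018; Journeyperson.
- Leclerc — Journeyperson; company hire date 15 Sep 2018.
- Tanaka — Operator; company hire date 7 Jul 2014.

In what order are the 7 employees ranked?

By classification: Ibarra, Leclerc, Sato and Okonkwo (Journeyperson); then Baptiste and Tanaka (Operator); then Sorensen (Helper).
Among Ibarra, Leclerc, Sato and Okonkwo, by company hire date (later first): Ibarra and Leclerc (15 Sep 2018) before Sato (3 Oct 2017) before Okonkwo (18 Dec 2009).
Among Ibarra and Leclerc, alphabetically by surname: Ibarra before Leclerc.
Baptiste and Tanaka both have company hire date 7 Jul 2014, so the next rule applies.
Among Baptiste and Tanaka, alphabetically by surname: Baptiste before Tanaka.
Full order: Ibarra, Leclerc, Sato, Okonkwo, Baptiste, Tanaka, Sorensen.

Ibarra, Leclerc, Sato, Okonkwo, Baptiste, Tanaka, Sorensen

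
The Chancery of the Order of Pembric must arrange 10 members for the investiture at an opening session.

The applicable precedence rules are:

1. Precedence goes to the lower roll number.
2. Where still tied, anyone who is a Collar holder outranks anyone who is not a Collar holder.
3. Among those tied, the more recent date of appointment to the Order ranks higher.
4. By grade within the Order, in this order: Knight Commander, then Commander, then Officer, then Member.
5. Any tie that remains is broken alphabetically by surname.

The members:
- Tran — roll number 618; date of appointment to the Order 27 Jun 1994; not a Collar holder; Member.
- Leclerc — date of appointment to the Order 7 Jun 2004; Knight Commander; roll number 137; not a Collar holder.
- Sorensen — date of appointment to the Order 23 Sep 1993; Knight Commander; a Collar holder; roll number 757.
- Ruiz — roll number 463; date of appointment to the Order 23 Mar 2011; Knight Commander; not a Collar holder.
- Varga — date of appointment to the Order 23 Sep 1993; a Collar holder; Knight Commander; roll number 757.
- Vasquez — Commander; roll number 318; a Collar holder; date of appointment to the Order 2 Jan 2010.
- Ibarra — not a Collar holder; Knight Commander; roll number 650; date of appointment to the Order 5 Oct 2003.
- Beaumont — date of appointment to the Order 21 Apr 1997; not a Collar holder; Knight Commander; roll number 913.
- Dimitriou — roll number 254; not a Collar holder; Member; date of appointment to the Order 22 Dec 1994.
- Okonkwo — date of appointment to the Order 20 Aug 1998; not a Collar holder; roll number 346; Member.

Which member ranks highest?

Leclerc

By roll number (lower first): Leclerc (137); then Dimitriou (254); then Vasquez (318); then Okonkwo (346); then Ruiz (463); then Tran (618); then Ibarra (650); then Sorensen and Varga (both 757); then Beaumont (913).
Sorensen and Varga are each a Collar holder, so the next rule applies.
Sorensen and Varga both have date of appointment to the Order 23 Sep 1993, so the next rule applies.
Sorensen and Varga are each Knight Commander, so the next rule applies.
Among Sorensen and Varga, alphabetically by surname: Sorensen before Varga.
Order: Leclerc, Dimitriou, Vasquez, Okonkwo, Ruiz, Tran, Ibarra, Sorensen, Varga, Beaumont.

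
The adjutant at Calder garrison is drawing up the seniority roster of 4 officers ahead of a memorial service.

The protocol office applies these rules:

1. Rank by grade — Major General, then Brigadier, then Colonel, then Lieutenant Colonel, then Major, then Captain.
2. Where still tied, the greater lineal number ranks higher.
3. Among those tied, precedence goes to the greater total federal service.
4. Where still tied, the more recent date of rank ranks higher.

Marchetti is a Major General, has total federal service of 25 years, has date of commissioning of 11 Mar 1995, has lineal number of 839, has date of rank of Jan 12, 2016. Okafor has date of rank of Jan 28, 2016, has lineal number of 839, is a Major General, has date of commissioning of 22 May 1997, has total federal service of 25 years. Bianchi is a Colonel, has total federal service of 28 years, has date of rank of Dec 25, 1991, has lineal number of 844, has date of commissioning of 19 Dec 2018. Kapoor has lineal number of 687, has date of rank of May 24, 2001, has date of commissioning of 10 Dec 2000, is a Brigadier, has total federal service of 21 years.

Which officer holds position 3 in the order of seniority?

Kapoor

By grade: Okafor and Marchetti (Major General); then Kapoor (Brigadier); then Bianchi (Colonel).
Okafor and Marchetti both have lineal number 839, so the next rule applies.
Okafor and Marchetti both have total federal service 25 years, so the next rule applies.
Among Okafor and Marchetti, by date of rank (later first): Okafor (Jan 28, 2016) before Marchetti (Jan 12, 2016).
Order: Okafor, Marchetti, Kapoor, Bianchi.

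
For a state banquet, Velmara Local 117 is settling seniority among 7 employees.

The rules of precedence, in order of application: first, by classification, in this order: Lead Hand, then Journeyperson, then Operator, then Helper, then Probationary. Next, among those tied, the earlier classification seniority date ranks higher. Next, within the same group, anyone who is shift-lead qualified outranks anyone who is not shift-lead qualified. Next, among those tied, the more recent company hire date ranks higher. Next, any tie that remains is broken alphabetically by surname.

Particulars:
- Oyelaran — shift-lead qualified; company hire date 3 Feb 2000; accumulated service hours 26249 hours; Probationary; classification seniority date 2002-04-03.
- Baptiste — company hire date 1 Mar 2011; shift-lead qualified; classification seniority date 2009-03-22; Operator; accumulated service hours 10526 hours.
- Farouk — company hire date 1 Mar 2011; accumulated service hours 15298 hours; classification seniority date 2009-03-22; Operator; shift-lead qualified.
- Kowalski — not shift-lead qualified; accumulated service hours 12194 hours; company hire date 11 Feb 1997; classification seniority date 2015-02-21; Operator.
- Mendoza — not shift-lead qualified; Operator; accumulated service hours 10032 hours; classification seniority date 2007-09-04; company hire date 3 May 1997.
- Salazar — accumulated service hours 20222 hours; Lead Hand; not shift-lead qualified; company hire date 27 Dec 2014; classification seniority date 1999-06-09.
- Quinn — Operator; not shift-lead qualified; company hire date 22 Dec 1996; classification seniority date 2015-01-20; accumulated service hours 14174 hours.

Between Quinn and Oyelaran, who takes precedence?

Quinn

By classification: Salazar (Lead Hand); then Mendoza, Baptiste, Farouk, Quinn and Kowalski (Operator); then Oyelaran (Probationary).
Among Mendoza, Baptiste, Farouk, Quinn and Kowalski, by classification seniority date (earlier first): Mendoza (2007-09-04) before Baptiste and Farouk (2009-03-22) before Quinn (2015-01-20) before Kowalski (2015-02-21).
Baptiste and Farouk are each shift-lead qualified, so the next rule applies.
Baptiste and Farouk both have company hire date 1 Mar 2011, so the next rule applies.
Among Baptiste and Farouk, alphabetically by surname: Baptiste before Farouk.
So Quinn takes precedence.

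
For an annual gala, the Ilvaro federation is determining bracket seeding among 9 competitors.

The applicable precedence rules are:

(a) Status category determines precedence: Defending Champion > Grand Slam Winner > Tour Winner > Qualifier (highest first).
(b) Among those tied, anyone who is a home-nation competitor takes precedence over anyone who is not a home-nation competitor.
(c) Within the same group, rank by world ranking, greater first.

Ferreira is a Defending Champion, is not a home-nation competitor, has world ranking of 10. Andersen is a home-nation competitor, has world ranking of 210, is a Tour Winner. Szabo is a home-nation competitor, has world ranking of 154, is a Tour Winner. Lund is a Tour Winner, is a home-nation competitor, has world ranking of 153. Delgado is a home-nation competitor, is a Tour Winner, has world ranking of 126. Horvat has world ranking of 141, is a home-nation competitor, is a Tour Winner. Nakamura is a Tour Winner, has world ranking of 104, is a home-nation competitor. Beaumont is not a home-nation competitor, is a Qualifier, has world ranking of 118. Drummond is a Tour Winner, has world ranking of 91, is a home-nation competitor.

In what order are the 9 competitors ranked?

Ferreira, Andersen, Szabo, Lund, Horvat, Delgado, Nakamura, Drummond, Beaumont

By status category: Ferreira (Defending Champion); then Andersen, Szabo, Lund, Horvat, Delgado, Nakamura and Drummond (Tour Winner); then Beaumont (Qualifier).
Andersen, Szabo, Lund, Horvat, Delgado, Nakamura and Drummond are each a home-nation competitor, so the next rule applies.
Among Andersen, Szabo, Lund, Horvat, Delgado, Nakamura and Drummond, by world ranking (higher first): Andersen (210) before Szabo (154) before Lund (153) before Horvat (141) before Delgado (126) before Nakamura (104) before Drummond (91).
Full order: Ferreira, Andersen, Szabo, Lund, Horvat, Delgado, Nakamura, Drummond, Beaumont.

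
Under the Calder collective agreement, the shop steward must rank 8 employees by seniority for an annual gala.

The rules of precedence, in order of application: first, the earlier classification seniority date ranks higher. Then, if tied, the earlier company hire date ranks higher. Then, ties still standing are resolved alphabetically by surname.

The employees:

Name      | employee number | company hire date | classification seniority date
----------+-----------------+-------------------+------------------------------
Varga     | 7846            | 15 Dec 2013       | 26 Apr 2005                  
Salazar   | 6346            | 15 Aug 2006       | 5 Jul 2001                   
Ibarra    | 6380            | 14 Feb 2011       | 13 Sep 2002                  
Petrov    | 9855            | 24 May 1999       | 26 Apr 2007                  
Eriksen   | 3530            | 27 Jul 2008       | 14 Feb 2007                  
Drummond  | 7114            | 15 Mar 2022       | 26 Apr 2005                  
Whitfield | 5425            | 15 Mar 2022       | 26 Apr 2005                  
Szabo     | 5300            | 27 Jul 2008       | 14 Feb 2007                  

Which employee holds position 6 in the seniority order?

Eriksen

By classification seniority date (earlier first): Salazar (5 Jul 2001); then Ibarra (13 Sep 2002); then Varga, Drummond and Whitfield (each 26 Apr 2005); then Eriksen and Szabo (both 14 Feb 2007); then Petrov (26 Apr 2007).
Among Varga, Drummond and Whitfield, by company hire date (earlier first): Varga (15 Dec 2013) before Drummond and Whitfield (15 Mar 2022).
Among Drummond and Whitfield, alphabetically by surname: Drummond before Whitfield.
Eriksen and Szabo both have company hire date 27 Jul 2008, so the next rule applies.
Among Eriksen and Szabo, alphabetically by surname: Eriksen before Szabo.
Order: Salazar, Ibarra, Varga, Drummond, Whitfield, Eriksen, Szabo, Petrov.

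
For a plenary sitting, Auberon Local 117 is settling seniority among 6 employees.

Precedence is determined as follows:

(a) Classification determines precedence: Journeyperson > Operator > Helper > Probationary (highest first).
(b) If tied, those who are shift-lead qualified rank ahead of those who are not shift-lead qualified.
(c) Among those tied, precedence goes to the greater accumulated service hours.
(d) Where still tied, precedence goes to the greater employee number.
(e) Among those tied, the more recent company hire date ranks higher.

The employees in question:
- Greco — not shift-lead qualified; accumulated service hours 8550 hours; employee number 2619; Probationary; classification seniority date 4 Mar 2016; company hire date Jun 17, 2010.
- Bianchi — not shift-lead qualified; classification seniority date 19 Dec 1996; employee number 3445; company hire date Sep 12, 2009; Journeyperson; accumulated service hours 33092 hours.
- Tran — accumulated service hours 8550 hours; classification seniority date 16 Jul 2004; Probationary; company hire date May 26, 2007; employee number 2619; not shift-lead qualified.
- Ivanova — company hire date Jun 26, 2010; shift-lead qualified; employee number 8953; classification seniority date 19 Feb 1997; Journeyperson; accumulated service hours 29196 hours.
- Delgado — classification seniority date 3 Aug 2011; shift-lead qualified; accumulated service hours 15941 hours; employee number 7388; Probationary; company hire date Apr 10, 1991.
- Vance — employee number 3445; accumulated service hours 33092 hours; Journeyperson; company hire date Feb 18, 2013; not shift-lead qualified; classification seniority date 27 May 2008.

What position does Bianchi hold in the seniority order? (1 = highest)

3

By classification: Ivanova, Vance and Bianchi (Journeyperson); then Delgado, Greco and Tran (Probationary).
Among Ivanova, Vance and Bianchi, shift-lead qualified before not shift-lead qualified: Ivanova (shift-lead qualified) before Vance and Bianchi (not shift-lead qualified).
Vance and Bianchi both have accumulated service hours 33092 hours, so the next rule applies.
Vance and Bianchi both have employee number 3445, so the next rule applies.
Among Vance and Bianchi, by company hire date (later first): Vance (Feb 18, 2013) before Bianchi (Sep 12, 2009).
Among Delgado, Greco and Tran, shift-lead qualified before not shift-lead qualified: Delgado (shift-lead qualified) before Greco and Tran (not shift-lead qualified).
Greco and Tran both have accumulated service hours 8550 hours, so the next rule applies.
Greco and Tran both have employee number 2619, so the next rule applies.
Among Greco and Tran, by company hire date (later first): Greco (Jun 17, 2010) before Tran (May 26, 2007).
Order: Ivanova, Vance, Bianchi, Delgado, Greco, Tran. So position 3.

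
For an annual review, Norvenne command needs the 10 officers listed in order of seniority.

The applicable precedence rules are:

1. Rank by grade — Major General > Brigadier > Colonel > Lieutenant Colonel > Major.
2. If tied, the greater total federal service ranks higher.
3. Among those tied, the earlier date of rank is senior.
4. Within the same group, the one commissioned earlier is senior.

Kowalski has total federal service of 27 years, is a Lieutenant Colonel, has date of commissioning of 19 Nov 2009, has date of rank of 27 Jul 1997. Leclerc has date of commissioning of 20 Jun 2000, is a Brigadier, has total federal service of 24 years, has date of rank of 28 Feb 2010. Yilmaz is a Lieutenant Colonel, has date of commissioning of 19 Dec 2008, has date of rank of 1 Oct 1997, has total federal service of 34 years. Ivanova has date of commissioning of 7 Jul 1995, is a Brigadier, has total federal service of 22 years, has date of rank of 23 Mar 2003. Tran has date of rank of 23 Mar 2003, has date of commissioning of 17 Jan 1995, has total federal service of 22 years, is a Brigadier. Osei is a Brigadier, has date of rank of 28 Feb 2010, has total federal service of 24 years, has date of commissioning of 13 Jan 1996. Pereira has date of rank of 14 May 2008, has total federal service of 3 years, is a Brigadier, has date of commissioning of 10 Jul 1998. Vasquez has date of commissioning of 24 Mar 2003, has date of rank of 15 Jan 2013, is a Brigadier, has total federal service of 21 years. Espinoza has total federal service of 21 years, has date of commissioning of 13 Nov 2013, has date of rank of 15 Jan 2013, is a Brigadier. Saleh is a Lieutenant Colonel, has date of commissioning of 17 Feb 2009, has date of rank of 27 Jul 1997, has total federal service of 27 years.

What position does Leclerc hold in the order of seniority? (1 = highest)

2

By grade: Osei, Leclerc, Tran, Ivanova, Vasquez, Espinoza and Pereira (Brigadier); then Yilmaz, Saleh and Kowalski (Lieutenant Colonel).
Among Osei, Leclerc, Tran, Ivanova, Vasquez, Espinoza and Pereira, by total federal service (higher first): Osei and Leclerc (24 years) before Tran and Ivanova (22 years) before Vasquez and Espinoza (21 years) before Pereira (3 years).
Osei and Leclerc both have date of rank 28 Feb 2010, so the next rule applies.
Among Osei and Leclerc, by date of commissioning (earlier first): Osei (13 Jan 1996) before Leclerc (20 Jun 2000).
Tran and Ivanova both have date of rank 23 Mar 2003, so the next rule applies.
Among Tran and Ivanova, by date of commissioning (earlier first): Tran (17 Jan 1995) before Ivanova (7 Jul 1995).
Vasquez and Espinoza both have date of rank 15 Jan 2013, so the next rule applies.
Among Vasquez and Espinoza, by date of commissioning (earlier first): Vasquez (24 Mar 2003) before Espinoza (13 Nov 2013).
Among Yilmaz, Saleh and Kowalski, by total federal service (higher first): Yilmaz (34 years) before Saleh and Kowalski (27 years).
Saleh and Kowalski both have date of rank 27 Jul 1997, so the next rule applies.
Among Saleh and Kowalski, by date of commissioning (earlier first): Saleh (17 Feb 2009) before Kowalski (19 Nov 2009).
Order: Osei, Leclerc, Tran, Ivanova, Vasquez, Espinoza, Pereira, Yilmaz, Saleh, Kowalski. So position 2.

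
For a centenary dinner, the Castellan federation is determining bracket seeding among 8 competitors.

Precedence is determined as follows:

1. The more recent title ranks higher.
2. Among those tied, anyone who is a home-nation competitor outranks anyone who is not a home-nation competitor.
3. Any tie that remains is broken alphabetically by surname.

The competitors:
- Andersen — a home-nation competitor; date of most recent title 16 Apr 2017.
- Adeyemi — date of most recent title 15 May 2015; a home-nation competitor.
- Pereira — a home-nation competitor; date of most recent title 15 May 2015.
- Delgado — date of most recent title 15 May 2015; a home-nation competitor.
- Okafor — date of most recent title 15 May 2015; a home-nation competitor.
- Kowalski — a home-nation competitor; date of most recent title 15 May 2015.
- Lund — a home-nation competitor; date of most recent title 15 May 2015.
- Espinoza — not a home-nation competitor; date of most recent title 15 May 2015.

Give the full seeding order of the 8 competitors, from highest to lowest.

By date of most recent title (later first): Andersen (16 Apr 2017); then Adeyemi, Delgado, Kowalski, Lund, Okafor, Pereira and Espinoza (each 15 May 2015).
Among Adeyemi, Delgado, Kowalski, Lund, Okafor, Pereira and Espinoza, a home-nation competitor before not a home-nation competitor: Adeyemi, Delgado, Kowalski, Lund, Okafor and Pereira (a home-nation competitor) before Espinoza (not a home-nation competitor).
Among Adeyemi, Delgado, Kowalski, Lund, Okafor and Pereira, alphabetically by surname: Adeyemi before Delgado before Kowalski before Lund before Okafor before Pereira.
Full order: Andersen, Adeyemi, Delgado, Kowalski, Lund, Okafor, Pereira, Espinoza.

Andersen, Adeyemi, Delgado, Kowalski, Lund, Okafor, Pereira, Espinoza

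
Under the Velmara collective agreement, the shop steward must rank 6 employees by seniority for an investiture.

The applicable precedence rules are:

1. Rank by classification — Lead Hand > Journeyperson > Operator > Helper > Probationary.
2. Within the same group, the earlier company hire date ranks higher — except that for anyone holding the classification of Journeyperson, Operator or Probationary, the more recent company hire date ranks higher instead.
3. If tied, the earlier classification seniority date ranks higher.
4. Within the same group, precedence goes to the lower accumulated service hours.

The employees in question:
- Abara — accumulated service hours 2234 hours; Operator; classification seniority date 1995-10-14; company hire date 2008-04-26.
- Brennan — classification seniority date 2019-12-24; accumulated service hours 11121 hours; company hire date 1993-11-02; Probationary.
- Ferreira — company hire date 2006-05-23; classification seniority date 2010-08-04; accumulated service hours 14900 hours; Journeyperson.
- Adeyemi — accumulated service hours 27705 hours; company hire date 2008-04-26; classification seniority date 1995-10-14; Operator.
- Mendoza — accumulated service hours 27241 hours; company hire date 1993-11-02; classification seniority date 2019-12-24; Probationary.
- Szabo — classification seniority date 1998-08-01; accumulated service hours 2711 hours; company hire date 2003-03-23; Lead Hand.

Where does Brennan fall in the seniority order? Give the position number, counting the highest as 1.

5

By classification: Szabo (Lead Hand); then Ferreira (Journeyperson); then Abara and Adeyemi (Operator); then Brennan and Mendoza (Probationary).
Abara and Adeyemi both have company hire date 2008-04-26, so the next rule applies.
Abara and Adeyemi both have classification seniority date 1995-10-14, so the next rule applies.
Among Abara and Adeyemi, by accumulated service hours (lower first): Abara (2234 hours) before Adeyemi (27705 hours).
Brennan and Mendoza both have company hire date 1993-11-02, so the next rule applies.
Brennan and Mendoza both have classification seniority date 2019-12-24, so the next rule applies.
Among Brennan and Mendoza, by accumulated service hours (lower first): Brennan (11121 hours) before Mendoza (27241 hours).
Order: Szabo, Ferreira, Abara, Adeyemi, Brennan, Mendoza. So position 5.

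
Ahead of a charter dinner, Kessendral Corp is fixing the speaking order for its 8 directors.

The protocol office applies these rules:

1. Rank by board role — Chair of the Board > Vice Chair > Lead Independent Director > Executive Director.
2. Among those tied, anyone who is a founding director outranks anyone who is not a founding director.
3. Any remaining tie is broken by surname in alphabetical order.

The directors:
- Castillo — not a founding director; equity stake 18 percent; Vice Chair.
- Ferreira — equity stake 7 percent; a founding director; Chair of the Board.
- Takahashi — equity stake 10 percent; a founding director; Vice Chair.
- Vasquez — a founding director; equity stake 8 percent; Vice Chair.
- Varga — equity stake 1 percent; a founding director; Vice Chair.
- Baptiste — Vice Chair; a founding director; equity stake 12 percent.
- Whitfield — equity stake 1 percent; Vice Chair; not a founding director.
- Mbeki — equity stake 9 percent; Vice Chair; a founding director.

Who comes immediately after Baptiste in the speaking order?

By board role: Ferreira (Chair of the Board); then Baptiste, Mbeki, Takahashi, Varga, Vasquez, Castillo and Whitfield (Vice Chair).
Among Baptiste, Mbeki, Takahashi, Varga, Vasquez, Castillo and Whitfield, a founding director before not a founding director: Baptiste, Mbeki, Takahashi, Varga and Vasquez (a founding director) before Castillo and Whitfield (not a founding director).
Among Baptiste, Mbeki, Takahashi, Varga and Vasquez, alphabetically by surname: Baptiste before Mbeki before Takahashi before Varga before Vasquez.
Among Castillo and Whitfield, alphabetically by surname: Castillo before Whitfield.
Order: Ferreira, Baptiste, Mbeki, Takahashi, Varga, Vasquez, Castillo, Whitfield.

Mbeki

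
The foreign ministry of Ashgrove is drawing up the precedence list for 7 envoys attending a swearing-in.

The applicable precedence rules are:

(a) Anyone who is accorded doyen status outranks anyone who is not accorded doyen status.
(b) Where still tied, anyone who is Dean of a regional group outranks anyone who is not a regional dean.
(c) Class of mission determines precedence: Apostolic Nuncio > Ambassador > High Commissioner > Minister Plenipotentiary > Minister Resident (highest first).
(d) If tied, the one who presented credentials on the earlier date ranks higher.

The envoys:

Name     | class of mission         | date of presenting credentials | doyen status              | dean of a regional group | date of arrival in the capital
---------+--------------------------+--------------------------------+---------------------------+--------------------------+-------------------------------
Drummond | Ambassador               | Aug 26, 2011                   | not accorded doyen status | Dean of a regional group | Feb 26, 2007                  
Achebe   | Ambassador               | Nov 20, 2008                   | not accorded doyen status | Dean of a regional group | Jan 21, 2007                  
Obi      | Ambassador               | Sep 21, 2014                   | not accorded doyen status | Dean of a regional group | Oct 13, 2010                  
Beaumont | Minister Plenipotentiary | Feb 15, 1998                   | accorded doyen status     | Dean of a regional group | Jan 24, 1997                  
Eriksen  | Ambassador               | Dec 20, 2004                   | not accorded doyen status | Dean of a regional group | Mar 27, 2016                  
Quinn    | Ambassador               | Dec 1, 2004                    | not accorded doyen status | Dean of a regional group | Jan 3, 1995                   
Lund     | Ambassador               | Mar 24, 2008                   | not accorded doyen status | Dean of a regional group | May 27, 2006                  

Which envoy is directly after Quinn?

By the first rule: Beaumont (accorded doyen status); then Quinn, Eriksen, Lund, Achebe, Drummond and Obi (each not accorded doyen status).
Quinn, Eriksen, Lund, Achebe, Drummond and Obi are each Dean of a regional group, so the next rule applies.
Quinn, Eriksen, Lund, Achebe, Drummond and Obi are each Ambassador, so the next rule applies.
Among Quinn, Eriksen, Lund, Achebe, Drummond and Obi, by date of presenting credentials (earlier first): Quinn (Dec 1, 2004) before Eriksen (Dec 20, 2004) before Lund (Mar 24, 2008) before Achebe (Nov 20, 2008) before Drummond (Aug 26, 2011) before Obi (Sep 21, 2014).
Order: Beaumont, Quinn, Eriksen, Lund, Achebe, Drummond, Obi.

Eriksen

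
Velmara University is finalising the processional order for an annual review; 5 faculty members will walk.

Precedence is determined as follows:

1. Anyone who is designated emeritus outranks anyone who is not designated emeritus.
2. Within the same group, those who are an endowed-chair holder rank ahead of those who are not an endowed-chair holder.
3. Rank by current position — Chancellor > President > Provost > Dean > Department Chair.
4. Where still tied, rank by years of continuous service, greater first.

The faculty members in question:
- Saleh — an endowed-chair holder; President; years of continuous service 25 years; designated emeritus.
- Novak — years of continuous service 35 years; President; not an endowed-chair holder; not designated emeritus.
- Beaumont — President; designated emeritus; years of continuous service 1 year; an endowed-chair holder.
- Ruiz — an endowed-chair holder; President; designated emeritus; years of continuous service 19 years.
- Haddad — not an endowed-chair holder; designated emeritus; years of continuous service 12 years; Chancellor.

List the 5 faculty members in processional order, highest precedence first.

Saleh, Ruiz, Beaumont, Haddad, Novak

By the first rule: Saleh, Ruiz, Beaumont and Haddad (each designated emeritus); then Novak (not designated emeritus).
Among Saleh, Ruiz, Beaumont and Haddad, an endowed-chair holder before not an endowed-chair holder: Saleh, Ruiz and Beaumont (an endowed-chair holder) before Haddad (not an endowed-chair holder).
Saleh, Ruiz and Beaumont are each President, so the next rule applies.
Among Saleh, Ruiz and Beaumont, by years of continuous service (higher first): Saleh (25 years) before Ruiz (19 years) before Beaumont (1 year).
Full order: Saleh, Ruiz, Beaumont, Haddad, Novak.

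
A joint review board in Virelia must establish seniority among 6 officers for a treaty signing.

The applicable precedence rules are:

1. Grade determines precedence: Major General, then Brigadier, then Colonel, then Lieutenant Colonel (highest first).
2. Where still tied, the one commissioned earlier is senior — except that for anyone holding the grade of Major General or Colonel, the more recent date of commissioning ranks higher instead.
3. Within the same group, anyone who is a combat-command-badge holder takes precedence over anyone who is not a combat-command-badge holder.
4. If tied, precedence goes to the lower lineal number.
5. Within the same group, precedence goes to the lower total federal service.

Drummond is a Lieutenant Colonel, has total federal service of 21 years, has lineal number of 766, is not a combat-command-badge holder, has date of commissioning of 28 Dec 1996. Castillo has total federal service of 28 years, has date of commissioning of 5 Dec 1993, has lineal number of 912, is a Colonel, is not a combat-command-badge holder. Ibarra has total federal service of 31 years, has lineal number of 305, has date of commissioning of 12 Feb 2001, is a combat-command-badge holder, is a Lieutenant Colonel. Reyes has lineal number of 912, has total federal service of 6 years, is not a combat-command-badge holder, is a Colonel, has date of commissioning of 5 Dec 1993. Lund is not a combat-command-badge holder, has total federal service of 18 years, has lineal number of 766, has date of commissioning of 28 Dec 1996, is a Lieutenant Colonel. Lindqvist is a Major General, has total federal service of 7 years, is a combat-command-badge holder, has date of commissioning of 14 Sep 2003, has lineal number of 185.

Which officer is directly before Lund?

Castillo

By grade: Lindqvist (Major General); then Reyes and Castillo (Colonel); then Lund, Drummond and Ibarra (Lieutenant Colonel).
Reyes and Castillo both have date of commissioning 5 Dec 1993, so the next rule applies.
Reyes and Castillo are each not a combat-command-badge holder, so the next rule applies.
Reyes and Castillo both have lineal number 912, so the next rule applies.
Among Reyes and Castillo, by total federal service (lower first): Reyes (6 years) before Castillo (28 years).
Among Lund, Drummond and Ibarra, by date of commissioning (earlier first): Lund and Drummond (28 Dec 1996) before Ibarra (12 Feb 2001).
Lund and Drummond are each not a combat-command-badge holder, so the next rule applies.
Lund and Drummond both have lineal number 766, so the next rule applies.
Among Lund and Drummond, by total federal service (lower first): Lund (18 years) before Drummond (21 years).
Order: Lindqvist, Reyes, Castillo, Lund, Drummond, Ibarra.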